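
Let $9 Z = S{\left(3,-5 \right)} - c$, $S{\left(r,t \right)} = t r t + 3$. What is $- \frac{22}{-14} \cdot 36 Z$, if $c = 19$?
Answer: $\frac{2596}{7} \approx 370.86$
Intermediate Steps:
$S{\left(r,t \right)} = 3 + r t^{2}$ ($S{\left(r,t \right)} = r t t + 3 = r t^{2} + 3 = 3 + r t^{2}$)
$Z = \frac{59}{9}$ ($Z = \frac{\left(3 + 3 \left(-5\right)^{2}\right) - 19}{9} = \frac{\left(3 + 3 \cdot 25\right) - 19}{9} = \frac{\left(3 + 75\right) - 19}{9} = \frac{78 - 19}{9} = \frac{1}{9} \cdot 59 = \frac{59}{9} \approx 6.5556$)
$- \frac{22}{-14} \cdot 36 Z = - \frac{22}{-14} \cdot 36 \cdot \frac{59}{9} = \left(-22\right) \left(- \frac{1}{14}\right) 36 \cdot \frac{59}{9} = \frac{11}{7} \cdot 36 \cdot \frac{59}{9} = \frac{396}{7} \cdot \frac{59}{9} = \frac{2596}{7}$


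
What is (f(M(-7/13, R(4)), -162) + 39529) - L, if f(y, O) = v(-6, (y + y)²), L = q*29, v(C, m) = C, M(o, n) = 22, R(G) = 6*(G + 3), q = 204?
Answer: 33607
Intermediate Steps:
R(G) = 18 + 6*G (R(G) = 6*(3 + G) = 18 + 6*G)
L = 5916 (L = 204*29 = 5916)
f(y, O) = -6
(f(M(-7/13, R(4)), -162) + 39529) - L = (-6 + 39529) - 1*5916 = 39523 - 5916 = 33607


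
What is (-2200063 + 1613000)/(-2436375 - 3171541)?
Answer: 587063/5607916 ≈ 0.10468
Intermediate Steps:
(-2200063 + 1613000)/(-2436375 - 3171541) = -587063/(-5607916) = -587063*(-1/5607916) = 587063/5607916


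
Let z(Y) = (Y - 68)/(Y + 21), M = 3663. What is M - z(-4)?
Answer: 62343/17 ≈ 3667.2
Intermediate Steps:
z(Y) = (-68 + Y)/(21 + Y)
M - z(-4) = 3663 - (-68 - 4)/(21 - 4) = 3663 - (-72)/17 = 3663 - 1*(-72/17) = 3663 + 72/17 = 62343/17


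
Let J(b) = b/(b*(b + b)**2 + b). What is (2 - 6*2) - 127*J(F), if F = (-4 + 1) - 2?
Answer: -1137/101 ≈ -11.257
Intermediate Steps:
F = -5 (F = -3 - 2 = -5)
J(b) = b/(b + 4*b**3) (J(b) = b/(b*(2*b)**2 + b) = b/(b*(4*b**2) + b) = b/(4*b**3 + b) = b/(b + 4*b**3))
(2 - 6*2) - 127*J(F) = (2 - 6*2) - 127/(1 + 4*(-5)**2) = (2 - 12) - 127/(1 + 4*25) = -10 - 127/(1 + 100) = -10 - 127/101 = -1137/101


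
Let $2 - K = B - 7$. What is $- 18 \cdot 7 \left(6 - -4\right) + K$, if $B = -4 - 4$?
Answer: $-1243$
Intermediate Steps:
$B = -8$ ($B = -4 - 4 = -8$)
$K = 17$ ($K = 2 - \left(-8 - 7\right) = 2 - -15 = 2 + 15 = 17$)
$- 18 \cdot 7 \left(6 - -4\right) + K = - 18 \cdot 7 \left(6 - -4\right) + 17 = - 18 \cdot 7 \left(6 + 4\right) + 17 = - 18 \cdot 7 \cdot 10 + 17 = \left(-18\right) 70 + 17 = -1260 + 17 = -1243$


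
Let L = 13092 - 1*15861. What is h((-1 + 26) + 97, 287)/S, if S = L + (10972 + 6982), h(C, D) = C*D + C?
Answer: 35136/15185 ≈ 2.3139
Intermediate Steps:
L = -2769 (L = 13092 - 15861 = -2769)
h(C, D) = C + C*D
S = 15185 (S = -2769 + (10972 + 6982) = -2769 + 17954 = 15185)
h((-1 + 26) + 97, 287)/S = (((-1 + 26) + 97)*(1 + 287))/15185 = ((25 + 97)*288)*(1/15185) = (122*288)*(1/15185) = 35136*(1/15185) = 35136/15185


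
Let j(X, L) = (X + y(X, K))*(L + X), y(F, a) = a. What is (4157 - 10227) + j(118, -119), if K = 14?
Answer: -6202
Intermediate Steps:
j(X, L) = (14 + X)*(L + X) (j(X, L) = (X + 14)*(L + X) = (14 + X)*(L + X))
(4157 - 10227) + j(118, -119) = (4157 - 10227) + (118² + 14*(-119) + 14*118 - 119*118) = -6070 + (13924 - 1666 + 1652 - 14042) = -6070 - 132 = -6202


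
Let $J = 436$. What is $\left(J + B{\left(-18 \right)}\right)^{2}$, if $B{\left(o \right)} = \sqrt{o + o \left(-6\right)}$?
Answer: $190186 + 2616 \sqrt{10} \approx 1.9846 \cdot 10^{5}$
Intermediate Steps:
$B{\left(o \right)} = \sqrt{5} \sqrt{- o}$ ($B{\left(o \right)} = \sqrt{o - 6 o} = \sqrt{- 5 o} = \sqrt{5} \sqrt{- o}$)
$\left(J + B{\left(-18 \right)}\right)^{2} = \left(436 + \sqrt{5} \sqrt{\left(-1\right) \left(-18\right)}\right)^{2} = \left(436 + \sqrt{5} \sqrt{18}\right)^{2} = \left(436 + \sqrt{5} \cdot 3 \sqrt{2}\right)^{2} = \left(436 + 3 \sqrt{10}\right)^{2}$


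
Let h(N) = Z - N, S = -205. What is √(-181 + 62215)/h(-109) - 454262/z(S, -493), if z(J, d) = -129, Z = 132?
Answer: 454262/129 + 7*√1266/241 ≈ 3522.4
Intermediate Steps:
h(N) = 132 - N
√(-181 + 62215)/h(-109) - 454262/z(S, -493) = √(-181 + 62215)/(132 - 1*(-109)) - 454262/(-129) = √62034/(132 + 109) - 454262*(-1/129) = (7*√1266)/241 + 454262/129 = (7*√1266)*(1/241) + 454262/129 = 7*√1266/241 + 454262/129 = 454262/129 + 7*√1266/241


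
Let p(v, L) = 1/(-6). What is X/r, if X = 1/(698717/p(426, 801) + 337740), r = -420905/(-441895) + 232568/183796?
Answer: -4060926671/34716361607595894 ≈ -1.1697e-7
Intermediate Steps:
p(v, L) = -⅙
r = 9006564587/4060926671 (r = -420905*(-1/441895) + 232568*(1/183796) = 84181/88379 + 58142/45949 = 9006564587/4060926671 ≈ 2.2179)
X = -1/3854562 (X = 1/(698717/(-⅙) + 337740) = 1/(698717*(-6) + 337740) = 1/(-4192302 + 337740) = 1/(-3854562) = -1/3854562 ≈ -2.5943e-7)
X/r = -1/(3854562*9006564587/4060926671) = -1/3854562*4060926671/9006564587 = -4060926671/34716361607595894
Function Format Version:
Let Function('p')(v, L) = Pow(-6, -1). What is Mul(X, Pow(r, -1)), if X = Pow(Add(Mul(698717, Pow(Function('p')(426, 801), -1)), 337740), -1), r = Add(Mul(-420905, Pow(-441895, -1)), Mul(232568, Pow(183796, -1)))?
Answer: Rational(-4060926671, 34716361607595894) ≈ -1.1697e-7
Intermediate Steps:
Function('p')(v, L) = Rational(-1, 6)
r = Rational(9006564587, 4060926671) (r = Add(Mul(-420905, Rational(-1, 441895)), Mul(232568, Rational(1, 183796))) = Add(Rational(84181, 88379), Rational(58142, 45949)) = Rational(9006564587, 4060926671) ≈ 2.2179)
X = Rational(-1, 3854562) (X = Pow(Add(Mul(698717, Pow(Rational(-1, 6), -1)), 337740), -1) = Pow(Add(Mul(698717, -6), 337740), -1) = Pow(Add(-4192302, 337740), -1) = Pow(-3854562, -1) = Rational(-1, 3854562) ≈ -2.5943e-7)
Mul(X, Pow(r, -1)) = Mul(Rational(-1, 3854562), Pow(Rational(9006564587, 4060926671), -1)) = Mul(Rational(-1, 3854562), Rational(4060926671, 9006564587)) = Rational(-4060926671, 34716361607595894)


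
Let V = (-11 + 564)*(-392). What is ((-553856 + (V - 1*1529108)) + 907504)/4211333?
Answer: -1392236/4211333 ≈ -0.33059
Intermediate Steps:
V = -216776 (V = 553*(-392) = -216776)
((-553856 + (V - 1*1529108)) + 907504)/4211333 = ((-553856 + (-216776 - 1*1529108)) + 907504)/4211333 = ((-553856 + (-216776 - 1529108)) + 907504)*(1/4211333) = ((-553856 - 1745884) + 907504)*(1/4211333) = (-2299740 + 907504)*(1/4211333) = -1392236*1/4211333 = -1392236/4211333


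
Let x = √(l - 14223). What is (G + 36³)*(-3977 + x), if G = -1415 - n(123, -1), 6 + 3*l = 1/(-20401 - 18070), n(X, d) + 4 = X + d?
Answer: -179454171 + 15041*I*√189479284209438/38471 ≈ -1.7945e+8 + 5.3818e+6*I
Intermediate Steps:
n(X, d) = -4 + X + d (n(X, d) = -4 + (X + d) = -4 + X + d)
l = -230827/115413 (l = -2 + 1/(3*(-20401 - 18070)) = -2 + (⅓)/(-38471) = -2 + (⅓)*(-1/38471) = -2 - 1/115413 = -230827/115413 ≈ -2.0000)
x = I*√189479284209438/115413 (x = √(-230827/115413 - 14223) = √(-1641749926/115413) = I*√189479284209438/115413 ≈ 119.27*I)
G = -1533 (G = -1415 - (-4 + 123 - 1) = -1415 - 1*118 = -1415 - 118 = -1533)
(G + 36³)*(-3977 + x) = (-1533 + 36³)*(-3977 + I*√189479284209438/115413) = (-1533 + 46656)*(-3977 + I*√189479284209438/115413) = 45123*(-3977 + I*√189479284209438/115413) = -179454171 + 15041*I*√189479284209438/38471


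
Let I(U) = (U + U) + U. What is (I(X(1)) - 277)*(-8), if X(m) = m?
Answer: 2192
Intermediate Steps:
I(U) = 3*U (I(U) = 2*U + U = 3*U)
(I(X(1)) - 277)*(-8) = (3*1 - 277)*(-8) = (3 - 277)*(-8) = -274*(-8) = 2192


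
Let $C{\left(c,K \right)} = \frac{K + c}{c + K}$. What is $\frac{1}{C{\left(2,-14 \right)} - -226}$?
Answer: $\frac{1}{227} \approx 0.0044053$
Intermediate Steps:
$C{\left(c,K \right)} = 1$ ($C{\left(c,K \right)} = \frac{K + c}{K + c} = 1$)
$\frac{1}{C{\left(2,-14 \right)} - -226} = \frac{1}{1 - -226} = \frac{1}{1 + \left(-193 + 419\right)} = \frac{1}{1 + 226} = \frac{1}{227}$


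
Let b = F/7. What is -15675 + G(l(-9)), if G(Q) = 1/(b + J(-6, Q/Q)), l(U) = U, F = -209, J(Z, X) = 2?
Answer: -3056632/195 ≈ -15675.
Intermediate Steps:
b = -209/7 ≈ -29.857
G(Q) = -7/195 (G(Q) = 1/(-209/7 + 2) = 1/(-195/7) = -7/195)
-15675 + G(l(-9)) = -15675 - 7/195 = -3056632/195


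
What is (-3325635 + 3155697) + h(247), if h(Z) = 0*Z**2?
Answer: -169938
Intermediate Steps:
h(Z) = 0
(-3325635 + 3155697) + h(247) = (-3325635 + 3155697) + 0 = -169938 + 0 = -169938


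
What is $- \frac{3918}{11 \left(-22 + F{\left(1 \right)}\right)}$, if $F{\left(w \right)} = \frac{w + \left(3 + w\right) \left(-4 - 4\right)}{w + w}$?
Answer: $\frac{2612}{275} \approx 9.4982$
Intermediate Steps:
$F{\left(w \right)} = \frac{-24 - 7 w}{2 w}$ ($F{\left(w \right)} = \frac{w + \left(3 + w\right) \left(-8\right)}{2 w} = \left(w - \left(24 + 8 w\right)\right) \frac{1}{2 w} = \left(-24 - 7 w\right) \frac{1}{2 w} = \frac{-24 - 7 w}{2 w}$)
$- \frac{3918}{11 \left(-22 + F{\left(1 \right)}\right)} = - \frac{3918}{11 \left(-22 - \left(\frac{7}{2} + \frac{12}{1}\right)\right)} = - \frac{3918}{11 \left(-22 - \frac{31}{2}\right)} = - \frac{3918}{11 \left(- \frac{75}{2}\right)} = - \frac{3918}{- \frac{825}{2}} = \left(-3918\right) \left(- \frac{2}{825}\right) = \frac{2612}{275}$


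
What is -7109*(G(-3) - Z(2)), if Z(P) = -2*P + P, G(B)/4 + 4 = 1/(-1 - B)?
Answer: 85308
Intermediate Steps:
G(B) = -16 + 4/(-1 - B)
Z(P) = -P
-7109*(G(-3) - Z(2)) = -7109*(4*(-5 - 4*(-3))/(1 - 3) - (-1)*2) = -7109*(4*(-5 + 12)/(-2) - 1*(-2)) = -7109*(4*(-1/2)*7 + 2) = -7109*(-14 + 2) = -7109*(-12) = 85308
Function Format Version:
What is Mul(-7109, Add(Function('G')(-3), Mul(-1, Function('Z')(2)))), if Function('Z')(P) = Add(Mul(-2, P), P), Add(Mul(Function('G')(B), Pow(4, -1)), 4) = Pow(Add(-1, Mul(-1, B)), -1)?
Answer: 85308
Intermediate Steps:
Function('G')(B) = Add(-16, Mul(4, Pow(Add(-1, Mul(-1, B)), -1)))
Function('Z')(P) = Mul(-1, P)
Mul(-7109, Add(Function('G')(-3), Mul(-1, Function('Z')(2)))) = Mul(-7109, Add(Mul(4, Pow(Add(1, -3), -1), Add(-5, Mul(-4, -3))), Mul(-1, Mul(-1, 2)))) = Mul(-7109, Add(Mul(4, Pow(-2, -1), Add(-5, 12)), Mul(-1, -2))) = Mul(-7109, Add(Mul(4, Rational(-1, 2), 7), 2)) = Mul(-7109, Add(-14, 2)) = Mul(-7109, -12) = 85308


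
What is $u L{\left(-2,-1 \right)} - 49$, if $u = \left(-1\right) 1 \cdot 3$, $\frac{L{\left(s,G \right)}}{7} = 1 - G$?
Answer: $-91$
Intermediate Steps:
$L{\left(s,G \right)} = 7 - 7 G$ ($L{\left(s,G \right)} = 7 \left(1 - G\right) = 7 - 7 G$)
$u = -3$ ($u = \left(-1\right) 3 = -3$)
$u L{\left(-2,-1 \right)} - 49 = - 3 \left(7 - -7\right) - 49 = - 3 \left(7 + 7\right) - 49 = \left(-3\right) 14 - 49 = -42 - 49 = -91$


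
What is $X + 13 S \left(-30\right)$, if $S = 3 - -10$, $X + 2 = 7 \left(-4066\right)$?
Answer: $-33534$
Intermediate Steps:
$X = -28464$ ($X = -2 + 7 \left(-4066\right) = -2 - 28462 = -28464$)
$S = 13$ ($S = 3 + 10 = 13$)
$X + 13 S \left(-30\right) = -28464 + 13 \cdot 13 \left(-30\right) = -28464 + 169 \left(-30\right) = -28464 - 5070 = -33534$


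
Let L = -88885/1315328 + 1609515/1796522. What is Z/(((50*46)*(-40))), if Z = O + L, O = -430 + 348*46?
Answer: -2629501125921057/15528388814848000 ≈ -0.16934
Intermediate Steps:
O = 15578 (O = -430 + 16008 = 15578)
L = 139811163425/168786834944 (L = -88885*1/1315328 + 1609515*(1/1796522) = -88885/1315328 + 1609515/1796522 = 139811163425/168786834944 ≈ 0.82833)
Z = 2629501125921057/168786834944 (Z = 15578 + 139811163425/168786834944 = 2629501125921057/168786834944 ≈ 15579.)
Z/(((50*46)*(-40))) = 2629501125921057/(168786834944*(((50*46)*(-40)))) = 2629501125921057/(168786834944*((2300*(-40)))) = (2629501125921057/168786834944)/(-92000) = (2629501125921057/168786834944)*(-1/92000) = -2629501125921057/15528388814848000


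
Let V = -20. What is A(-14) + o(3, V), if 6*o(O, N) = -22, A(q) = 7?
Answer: 10/3 ≈ 3.3333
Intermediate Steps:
o(O, N) = -11/3 (o(O, N) = (⅙)*(-22) = -11/3)
A(-14) + o(3, V) = 7 - 11/3 = 10/3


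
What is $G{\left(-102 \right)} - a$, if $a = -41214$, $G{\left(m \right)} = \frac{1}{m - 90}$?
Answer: $\frac{7913087}{192} \approx 41214.0$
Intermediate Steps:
$G{\left(m \right)} = \frac{1}{-90 + m}$
$G{\left(-102 \right)} - a = \frac{1}{-90 - 102} - -41214 = \frac{1}{-192} + 41214 = - \frac{1}{192} + 41214 = \frac{7913087}{192}$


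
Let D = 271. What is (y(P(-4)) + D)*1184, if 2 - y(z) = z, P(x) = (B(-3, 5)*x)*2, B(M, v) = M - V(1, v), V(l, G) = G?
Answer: 247456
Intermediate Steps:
B(M, v) = M - v
P(x) = -16*x (P(x) = ((-3 - 1*5)*x)*2 = ((-3 - 5)*x)*2 = -8*x*2 = -16*x)
y(z) = 2 - z
(y(P(-4)) + D)*1184 = ((2 - (-16)*(-4)) + 271)*1184 = ((2 - 1*64) + 271)*1184 = ((2 - 64) + 271)*1184 = (-62 + 271)*1184 = 209*1184 = 247456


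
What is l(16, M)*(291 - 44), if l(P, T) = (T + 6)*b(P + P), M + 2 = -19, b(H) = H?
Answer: -118560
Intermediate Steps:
M = -21 (M = -2 - 19 = -21)
l(P, T) = 2*P*(6 + T) (l(P, T) = (T + 6)*(P + P) = (6 + T)*(2*P) = 2*P*(6 + T))
l(16, M)*(291 - 44) = (2*16*(6 - 21))*(291 - 44) = (2*16*(-15))*247 = -480*247 = -118560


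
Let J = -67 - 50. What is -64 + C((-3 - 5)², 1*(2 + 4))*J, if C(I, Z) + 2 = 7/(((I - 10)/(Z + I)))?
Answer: -2675/3 ≈ -891.67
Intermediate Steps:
C(I, Z) = -2 + 7*(I + Z)/(-10 + I) (C(I, Z) = -2 + 7/(((I - 10)/(Z + I))) = -2 + 7/(((-10 + I)/(I + Z))) = -2 + 7*((I + Z)/(-10 + I)) = -2 + 7*(I + Z)/(-10 + I))
J = -117
-64 + C((-3 - 5)², 1*(2 + 4))*J = -64 + ((20 + 5*(-3 - 5)² + 7*(1*(2 + 4)))/(-10 + (-3 - 5)²))*(-117) = -64 + ((20 + 5*(-8)² + 7*(1*6))/(-10 + (-8)²))*(-117) = -64 + ((20 + 5*64 + 7*6)/(-10 + 64))*(-117) = -64 + ((20 + 320 + 42)/54)*(-117) = -64 + ((1/54)*382)*(-117) = -64 + (191/27)*(-117) = -64 - 2483/3 = -2675/3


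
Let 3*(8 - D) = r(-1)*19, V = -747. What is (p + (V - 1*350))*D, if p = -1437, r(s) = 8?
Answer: 324352/3 ≈ 1.0812e+5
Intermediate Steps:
D = -128/3 (D = 8 - 8*19/3 = 8 - 1/3*152 = 8 - 152/3 = -128/3 ≈ -42.667)
(p + (V - 1*350))*D = (-1437 + (-747 - 1*350))*(-128/3) = (-1437 + (-747 - 350))*(-128/3) = (-1437 - 1097)*(-128/3) = -2534*(-128/3) = 324352/3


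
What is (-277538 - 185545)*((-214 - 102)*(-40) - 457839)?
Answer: 206164088517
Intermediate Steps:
(-277538 - 185545)*((-214 - 102)*(-40) - 457839) = -463083*(-316*(-40) - 457839) = -463083*(12640 - 457839) = -463083*(-445199) = 206164088517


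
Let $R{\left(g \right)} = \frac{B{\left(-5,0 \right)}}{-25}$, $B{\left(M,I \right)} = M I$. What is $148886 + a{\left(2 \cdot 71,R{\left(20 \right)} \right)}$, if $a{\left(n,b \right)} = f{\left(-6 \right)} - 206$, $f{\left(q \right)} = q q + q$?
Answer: $148710$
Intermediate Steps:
$f{\left(q \right)} = q + q^{2}$ ($f{\left(q \right)} = q^{2} + q = q + q^{2}$)
$B{\left(M,I \right)} = I M$
$R{\left(g \right)} = 0$ ($R{\left(g \right)} = \frac{0 \left(-5\right)}{-25} = 0 \left(- \frac{1}{25}\right) = 0$)
$a{\left(n,b \right)} = -176$ ($a{\left(n,b \right)} = - 6 \left(1 - 6\right) - 206 = \left(-6\right) \left(-5\right) - 206 = 30 - 206 = -176$)
$148886 + a{\left(2 \cdot 71,R{\left(20 \right)} \right)} = 148886 - 176 = 148710$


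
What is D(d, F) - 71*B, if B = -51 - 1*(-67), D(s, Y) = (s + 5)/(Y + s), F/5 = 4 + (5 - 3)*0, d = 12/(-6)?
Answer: -6815/6 ≈ -1135.8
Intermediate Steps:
d = -2 (d = 12*(-⅙) = -2)
F = 20 (F = 5*(4 + (5 - 3)*0) = 5*(4 + 2*0) = 5*(4 + 0) = 5*4 = 20)
D(s, Y) = (5 + s)/(Y + s)
B = 16 (B = -51 + 67 = 16)
D(d, F) - 71*B = (5 - 2)/(20 - 2) - 71*16 = 3/18 - 1136 = (1/18)*3 - 1136 = ⅙ - 1136 = -6815/6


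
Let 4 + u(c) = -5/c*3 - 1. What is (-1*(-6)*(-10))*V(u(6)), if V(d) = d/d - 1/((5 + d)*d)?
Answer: -284/5 ≈ -56.800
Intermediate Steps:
u(c) = -5 - 15/c (u(c) = -4 + (-5/c*3 - 1) = -4 + (-15/c - 1) = -4 + (-1 - 15/c) = -5 - 15/c)
V(d) = 1 - 1/(d*(5 + d))
(-1*(-6)*(-10))*V(u(6)) = (-1*(-6)*(-10))*((-1 + (-5 - 15/6)**2 + 5*(-5 - 15/6))/((-5 - 15/6)*(5 + (-5 - 15/6)))) = (6*(-10))*((-1 + (-5 - 15*1/6)**2 + 5*(-5 - 15*1/6))/((-5 - 15*1/6)*(5 + (-5 - 15*1/6)))) = -60*(-1 + (-5 - 5/2)**2 + 5*(-5 - 5/2))/((-5 - 5/2)*(5 + (-5 - 5/2))) = -60*(-1 + (-15/2)**2 + 5*(-15/2))/((-15/2)*(5 - 15/2)) = -(-8)*(-1 + 225/4 - 75/2)/(-5/2) = -(-8)*(-2)*71/(5*4) = -60*71/75 = -284/5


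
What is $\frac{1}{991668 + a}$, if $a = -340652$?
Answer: $\frac{1}{651016} \approx 1.5361 \cdot 10^{-6}$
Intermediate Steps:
$\frac{1}{991668 + a} = \frac{1}{991668 - 340652} = \frac{1}{651016}$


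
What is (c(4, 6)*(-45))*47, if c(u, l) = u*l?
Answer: -50760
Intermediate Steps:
c(u, l) = l*u
(c(4, 6)*(-45))*47 = ((6*4)*(-45))*47 = (24*(-45))*47 = -1080*47 = -50760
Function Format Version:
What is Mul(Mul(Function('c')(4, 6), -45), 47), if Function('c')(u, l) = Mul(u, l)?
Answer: -50760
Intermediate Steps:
Function('c')(u, l) = Mul(l, u)
Mul(Mul(Function('c')(4, 6), -45), 47) = Mul(Mul(Mul(6, 4), -45), 47) = Mul(Mul(24, -45), 47) = Mul(-1080, 47) = -50760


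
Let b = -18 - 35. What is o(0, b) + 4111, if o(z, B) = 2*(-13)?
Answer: 4085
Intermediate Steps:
b = -53
o(z, B) = -26
o(0, b) + 4111 = -26 + 4111 = 4085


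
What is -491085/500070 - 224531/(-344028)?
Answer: -1888859107/5734602732 ≈ -0.32938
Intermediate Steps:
-491085/500070 - 224531/(-344028) = -491085*1/500070 - 224531*(-1/344028) = -32739/33338 + 224531/344028 = -1888859107/5734602732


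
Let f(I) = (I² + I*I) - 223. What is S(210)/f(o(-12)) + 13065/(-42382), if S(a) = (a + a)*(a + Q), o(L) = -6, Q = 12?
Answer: -3953670495/6399682 ≈ -617.79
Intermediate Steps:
S(a) = 2*a*(12 + a) (S(a) = (a + a)*(a + 12) = (2*a)*(12 + a) = 2*a*(12 + a))
f(I) = -223 + 2*I² (f(I) = (I² + I²) - 223 = 2*I² - 223 = -223 + 2*I²)
S(210)/f(o(-12)) + 13065/(-42382) = (2*210*(12 + 210))/(-223 + 2*(-6)²) + 13065/(-42382) = (2*210*222)/(-223 + 2*36) + 13065*(-1/42382) = 93240/(-223 + 72) - 13065/42382 = 93240/(-151) - 13065/42382 = 93240*(-1/151) - 13065/42382 = -93240/151 - 13065/42382 = -3953670495/6399682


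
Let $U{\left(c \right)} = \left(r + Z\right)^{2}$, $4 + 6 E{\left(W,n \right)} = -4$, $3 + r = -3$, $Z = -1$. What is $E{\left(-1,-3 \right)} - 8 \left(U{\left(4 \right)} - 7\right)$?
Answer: $- \frac{1012}{3} \approx -337.33$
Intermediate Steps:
$r = -6$ ($r = -3 - 3 = -6$)
$E{\left(W,n \right)} = - \frac{4}{3}$ ($E{\left(W,n \right)} = - \frac{2}{3} + \frac{1}{6} \left(-4\right) = - \frac{2}{3} - \frac{2}{3} = - \frac{4}{3}$)
$U{\left(c \right)} = 49$ ($U{\left(c \right)} = \left(-6 - 1\right)^{2} = \left(-7\right)^{2} = 49$)
$E{\left(-1,-3 \right)} - 8 \left(U{\left(4 \right)} - 7\right) = - \frac{4}{3} - 8 \left(49 - 7\right) = - \frac{4}{3} - 336 = - \frac{1012}{3}$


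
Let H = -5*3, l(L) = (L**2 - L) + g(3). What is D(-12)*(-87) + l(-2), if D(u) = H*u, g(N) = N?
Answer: -15651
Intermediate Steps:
l(L) = 3 + L**2 - L (l(L) = (L**2 - L) + 3 = 3 + L**2 - L)
H = -15
D(u) = -15*u
D(-12)*(-87) + l(-2) = -15*(-12)*(-87) + (3 + (-2)**2 - 1*(-2)) = 180*(-87) + (3 + 4 + 2) = -15660 + 9 = -15651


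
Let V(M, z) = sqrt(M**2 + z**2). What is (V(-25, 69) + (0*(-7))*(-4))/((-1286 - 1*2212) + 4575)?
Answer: sqrt(5386)/1077 ≈ 0.068142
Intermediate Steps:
(V(-25, 69) + (0*(-7))*(-4))/((-1286 - 1*2212) + 4575) = (sqrt((-25)**2 + 69**2) + (0*(-7))*(-4))/((-1286 - 1*2212) + 4575) = (sqrt(625 + 4761) + 0*(-4))/((-1286 - 2212) + 4575) = (sqrt(5386) + 0)/(-3498 + 4575) = sqrt(5386)/1077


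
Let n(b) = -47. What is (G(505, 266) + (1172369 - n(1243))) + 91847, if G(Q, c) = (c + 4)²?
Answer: 1337163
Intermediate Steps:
G(Q, c) = (4 + c)²
(G(505, 266) + (1172369 - n(1243))) + 91847 = ((4 + 266)² + (1172369 - 1*(-47))) + 91847 = (270² + (1172369 + 47)) + 91847 = (72900 + 1172416) + 91847 = 1245316 + 91847 = 1337163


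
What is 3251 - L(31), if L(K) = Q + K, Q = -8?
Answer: 3228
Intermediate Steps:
L(K) = -8 + K
3251 - L(31) = 3251 - (-8 + 31) = 3251 - 1*23 = 3251 - 23 = 3228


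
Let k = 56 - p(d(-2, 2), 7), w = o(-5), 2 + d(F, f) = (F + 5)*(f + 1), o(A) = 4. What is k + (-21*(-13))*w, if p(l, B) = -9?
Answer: 1157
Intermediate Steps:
d(F, f) = -2 + (1 + f)*(5 + F) (d(F, f) = -2 + (F + 5)*(f + 1) = -2 + (5 + F)*(1 + f) = -2 + (1 + f)*(5 + F))
w = 4
k = 65 (k = 56 - 1*(-9) = 56 + 9 = 65)
k + (-21*(-13))*w = 65 - 21*(-13)*4 = 65 + 273*4 = 65 + 1092 = 1157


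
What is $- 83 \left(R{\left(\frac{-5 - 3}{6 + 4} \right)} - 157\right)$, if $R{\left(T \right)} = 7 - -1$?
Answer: $12367$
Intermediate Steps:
$R{\left(T \right)} = 8$ ($R{\left(T \right)} = 7 + 1 = 8$)
$- 83 \left(R{\left(\frac{-5 - 3}{6 + 4} \right)} - 157\right) = - 83 \left(8 - 157\right) = \left(-83\right) \left(-149\right) = 12367$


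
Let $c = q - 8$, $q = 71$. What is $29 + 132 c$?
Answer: $8345$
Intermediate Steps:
$c = 63$ ($c = 71 - 8 = 63$)
$29 + 132 c = 29 + 132 \cdot 63 = 29 + 8316 = 8345$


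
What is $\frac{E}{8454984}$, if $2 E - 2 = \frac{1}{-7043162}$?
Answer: $\frac{4695441}{39699881346272} \approx 1.1827 \cdot 10^{-7}$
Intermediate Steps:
$E = \frac{14086323}{14086324}$ ($E = 1 + \frac{1}{2 \left(-7043162\right)} = 1 + \frac{1}{2} \left(- \frac{1}{7043162}\right) = 1 - \frac{1}{14086324} = \frac{14086323}{14086324} \approx 1.0$)
$\frac{E}{8454984} = \frac{14086323}{14086324 \cdot 8454984} = \frac{14086323}{14086324} \cdot \frac{1}{8454984} = \frac{4695441}{39699881346272}$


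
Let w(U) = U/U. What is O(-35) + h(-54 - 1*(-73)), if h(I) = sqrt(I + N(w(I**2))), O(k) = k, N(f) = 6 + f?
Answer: -35 + sqrt(26) ≈ -29.901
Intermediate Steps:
w(U) = 1
h(I) = sqrt(7 + I) (h(I) = sqrt(I + (6 + 1)) = sqrt(I + 7) = sqrt(7 + I))
O(-35) + h(-54 - 1*(-73)) = -35 + sqrt(7 + (-54 - 1*(-73))) = -35 + sqrt(7 + (-54 + 73)) = -35 + sqrt(7 + 19) = -35 + sqrt(26)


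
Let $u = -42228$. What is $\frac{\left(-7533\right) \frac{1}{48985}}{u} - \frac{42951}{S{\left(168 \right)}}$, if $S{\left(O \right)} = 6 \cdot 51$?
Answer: $- \frac{32260638433}{229837620} \approx -140.36$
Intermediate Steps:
$S{\left(O \right)} = 306$
$\frac{\left(-7533\right) \frac{1}{48985}}{u} - \frac{42951}{S{\left(168 \right)}} = \frac{\left(-7533\right) \frac{1}{48985}}{-42228} - \frac{42951}{306} = \left(-7533\right) \frac{1}{48985} \left(- \frac{1}{42228}\right) - \frac{14317}{102} = \left(- \frac{7533}{48985}\right) \left(- \frac{1}{42228}\right) - \frac{14317}{102} = \frac{279}{76612540} - \frac{14317}{102} = - \frac{32260638433}{229837620}$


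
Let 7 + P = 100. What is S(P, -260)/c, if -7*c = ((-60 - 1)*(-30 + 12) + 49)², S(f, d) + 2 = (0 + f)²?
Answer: -60529/1315609 ≈ -0.046008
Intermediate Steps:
P = 93 (P = -7 + 100 = 93)
S(f, d) = -2 + f² (S(f, d) = -2 + (0 + f)² = -2 + f²)
c = -1315609/7 (c = -((-60 - 1)*(-30 + 12) + 49)²/7 = -(-61*(-18) + 49)²/7 = -(1098 + 49)²/7 = -⅐*1147² = -⅐*1315609 = -1315609/7 ≈ -1.8794e+5)
S(P, -260)/c = (-2 + 93²)/(-1315609/7) = (-2 + 8649)*(-7/1315609) = 8647*(-7/1315609) = -60529/1315609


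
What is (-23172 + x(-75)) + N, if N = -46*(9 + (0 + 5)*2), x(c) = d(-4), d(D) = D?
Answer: -24050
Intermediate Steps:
x(c) = -4
N = -874 (N = -46*(9 + 5*2) = -46*(9 + 10) = -46*19 = -874)
(-23172 + x(-75)) + N = (-23172 - 4) - 874 = -23176 - 874 = -24050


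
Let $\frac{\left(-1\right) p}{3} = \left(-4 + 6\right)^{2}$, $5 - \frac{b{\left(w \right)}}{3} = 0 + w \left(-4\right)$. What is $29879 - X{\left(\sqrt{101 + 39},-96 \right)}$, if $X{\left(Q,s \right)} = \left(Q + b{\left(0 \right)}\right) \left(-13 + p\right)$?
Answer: $30254 + 50 \sqrt{35} \approx 30550.0$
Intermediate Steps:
$b{\left(w \right)} = 15 + 12 w$ ($b{\left(w \right)} = 15 - 3 \left(0 + w \left(-4\right)\right) = 15 - 3 \left(0 - 4 w\right) = 15 - 3 \left(- 4 w\right) = 15 + 12 w$)
$p = -12$ ($p = - 3 \left(-4 + 6\right)^{2} = - 3 \cdot 2^{2} = \left(-3\right) 4 = -12$)
$X{\left(Q,s \right)} = -375 - 25 Q$ ($X{\left(Q,s \right)} = \left(Q + \left(15 + 12 \cdot 0\right)\right) \left(-13 - 12\right) = \left(Q + \left(15 + 0\right)\right) \left(-25\right) = \left(Q + 15\right) \left(-25\right) = \left(15 + Q\right) \left(-25\right) = -375 - 25 Q$)
$29879 - X{\left(\sqrt{101 + 39},-96 \right)} = 29879 - \left(-375 - 25 \sqrt{101 + 39}\right) = 29879 - \left(-375 - 25 \sqrt{140}\right) = 29879 - \left(-375 - 25 \cdot 2 \sqrt{35}\right) = 29879 - \left(-375 - 50 \sqrt{35}\right) = 29879 + \left(375 + 50 \sqrt{35}\right) = 30254 + 50 \sqrt{35}$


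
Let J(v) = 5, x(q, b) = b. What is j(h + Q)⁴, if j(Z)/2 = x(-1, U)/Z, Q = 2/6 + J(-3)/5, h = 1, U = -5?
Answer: 810000/2401 ≈ 337.36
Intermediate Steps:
Q = 4/3 (Q = 2/6 + 5/5 = 2*(⅙) + 5*(⅕) = ⅓ + 1 = 4/3 ≈ 1.3333)
j(Z) = -10/Z (j(Z) = 2*(-5/Z) = -10/Z)
j(h + Q)⁴ = (-10/(1 + 4/3))⁴ = (-10/7/3)⁴ = (-10*3/7)⁴ = (-30/7)⁴ = 810000/2401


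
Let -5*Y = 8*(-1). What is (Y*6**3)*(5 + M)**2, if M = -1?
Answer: 27648/5 ≈ 5529.6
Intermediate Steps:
Y = 8/5 (Y = -8*(-1)/5 = -1/5*(-8) = 8/5 ≈ 1.6000)
(Y*6**3)*(5 + M)**2 = ((8/5)*6**3)*(5 - 1)**2 = ((8/5)*216)*4**2 = (1728/5)*16 = 27648/5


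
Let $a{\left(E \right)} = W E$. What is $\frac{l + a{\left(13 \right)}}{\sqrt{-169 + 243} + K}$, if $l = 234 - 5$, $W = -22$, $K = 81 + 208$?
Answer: $- \frac{16473}{83447} + \frac{57 \sqrt{74}}{83447} \approx -0.19153$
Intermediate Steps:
$K = 289$
$l = 229$ ($l = 234 - 5 = 229$)
$a{\left(E \right)} = - 22 E$
$\frac{l + a{\left(13 \right)}}{\sqrt{-169 + 243} + K} = \frac{229 - 286}{\sqrt{-169 + 243} + 289} = \frac{229 - 286}{\sqrt{74} + 289} = - \frac{57}{289 + \sqrt{74}}$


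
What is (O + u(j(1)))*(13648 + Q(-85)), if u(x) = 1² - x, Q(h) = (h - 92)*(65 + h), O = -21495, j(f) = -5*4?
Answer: -369095112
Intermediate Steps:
j(f) = -20
Q(h) = (-92 + h)*(65 + h)
u(x) = 1 - x
(O + u(j(1)))*(13648 + Q(-85)) = (-21495 + (1 - 1*(-20)))*(13648 + (-5980 + (-85)² - 27*(-85))) = (-21495 + (1 + 20))*(13648 + (-5980 + 7225 + 2295)) = (-21495 + 21)*(13648 + 3540) = -21474*17188 = -369095112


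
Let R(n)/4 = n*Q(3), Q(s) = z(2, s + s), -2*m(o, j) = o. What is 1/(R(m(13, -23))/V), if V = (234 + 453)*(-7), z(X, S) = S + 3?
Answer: 1603/78 ≈ 20.551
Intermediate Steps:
m(o, j) = -o/2
z(X, S) = 3 + S
V = -4809 (V = 687*(-7) = -4809)
Q(s) = 3 + 2*s (Q(s) = 3 + (s + s) = 3 + 2*s)
R(n) = 36*n (R(n) = 4*(n*(3 + 2*3)) = 4*(n*(3 + 6)) = 4*(n*9) = 4*(9*n) = 36*n)
1/(R(m(13, -23))/V) = 1/((36*(-½*13))/(-4809)) = 1/((36*(-13/2))*(-1/4809)) = 1/(-234*(-1/4809)) = 1/(78/1603) = 1603/78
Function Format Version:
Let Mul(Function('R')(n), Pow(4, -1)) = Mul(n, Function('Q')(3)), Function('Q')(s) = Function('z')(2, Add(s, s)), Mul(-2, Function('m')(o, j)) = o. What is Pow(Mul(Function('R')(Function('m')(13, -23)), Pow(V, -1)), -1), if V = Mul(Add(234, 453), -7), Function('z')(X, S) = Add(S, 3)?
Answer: Rational(1603, 78) ≈ 20.551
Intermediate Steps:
Function('m')(o, j) = Mul(Rational(-1, 2), o)
Function('z')(X, S) = Add(3, S)
V = -4809 (V = Mul(687, -7) = -4809)
Function('Q')(s) = Add(3, Mul(2, s)) (Function('Q')(s) = Add(3, Add(s, s)) = Add(3, Mul(2, s)))
Function('R')(n) = Mul(36, n) (Function('R')(n) = Mul(4, Mul(n, Add(3, Mul(2, 3)))) = Mul(4, Mul(n, Add(3, 6))) = Mul(4, Mul(n, 9)) = Mul(4, Mul(9, n)) = Mul(36, n))
Pow(Mul(Function('R')(Function('m')(13, -23)), Pow(V, -1)), -1) = Pow(Mul(Mul(36, Mul(Rational(-1, 2), 13)), Pow(-4809, -1)), -1) = Pow(Mul(Mul(36, Rational(-13, 2)), Rational(-1, 4809)), -1) = Pow(Mul(-234, Rational(-1, 4809)), -1) = Pow(Rational(78, 1603), -1) = Rational(1603, 78)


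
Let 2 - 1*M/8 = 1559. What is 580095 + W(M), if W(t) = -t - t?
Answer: 605007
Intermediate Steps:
M = -12456 (M = 16 - 8*1559 = 16 - 12472 = -12456)
W(t) = -2*t
580095 + W(M) = 580095 - 2*(-12456) = 580095 + 24912 = 605007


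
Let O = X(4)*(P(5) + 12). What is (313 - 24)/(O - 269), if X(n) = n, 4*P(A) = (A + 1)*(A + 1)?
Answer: -289/185 ≈ -1.5622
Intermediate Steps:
P(A) = (1 + A)**2/4 (P(A) = ((A + 1)*(A + 1))/4 = ((1 + A)*(1 + A))/4 = (1 + A)**2/4)
O = 84 (O = 4*((1 + 5)**2/4 + 12) = 4*((1/4)*6**2 + 12) = 4*((1/4)*36 + 12) = 4*(9 + 12) = 4*21 = 84)
(313 - 24)/(O - 269) = (313 - 24)/(84 - 269) = 289/(-185) = 289*(-1/185) = -289/185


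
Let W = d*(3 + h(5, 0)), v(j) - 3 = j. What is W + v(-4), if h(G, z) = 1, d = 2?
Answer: 7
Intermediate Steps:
v(j) = 3 + j
W = 8 (W = 2*(3 + 1) = 2*4 = 8)
W + v(-4) = 8 + (3 - 4) = 8 - 1 = 7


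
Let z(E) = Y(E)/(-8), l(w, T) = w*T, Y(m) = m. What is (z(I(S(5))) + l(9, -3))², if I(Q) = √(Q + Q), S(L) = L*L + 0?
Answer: 23353/32 + 135*√2/4 ≈ 777.51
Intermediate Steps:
S(L) = L² (S(L) = L² + 0 = L²)
l(w, T) = T*w
I(Q) = √2*√Q (I(Q) = √(2*Q) = √2*√Q)
z(E) = -E/8 (z(E) = E/(-8) = E*(-⅛) = -E/8)
(z(I(S(5))) + l(9, -3))² = (-√2*√(5²)/8 - 3*9)² = (-√2*√25/8 - 27)² = (-√2*5/8 - 27)² = (-5*√2/8 - 27)² = (-27 - 5*√2/8)²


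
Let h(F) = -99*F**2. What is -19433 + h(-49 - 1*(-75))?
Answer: -86357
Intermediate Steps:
-19433 + h(-49 - 1*(-75)) = -19433 - 99*(-49 - 1*(-75))**2 = -19433 - 99*(-49 + 75)**2 = -19433 - 99*26**2 = -19433 - 99*676 = -19433 - 66924 = -86357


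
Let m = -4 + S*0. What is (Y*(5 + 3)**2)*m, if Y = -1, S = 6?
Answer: 256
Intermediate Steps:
m = -4 (m = -4 + 6*0 = -4 + 0 = -4)
(Y*(5 + 3)**2)*m = -(5 + 3)**2*(-4) = -1*8**2*(-4) = -1*64*(-4) = -64*(-4) = 256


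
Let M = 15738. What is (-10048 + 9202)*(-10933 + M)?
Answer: -4065030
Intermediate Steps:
(-10048 + 9202)*(-10933 + M) = (-10048 + 9202)*(-10933 + 15738) = -846*4805 = -4065030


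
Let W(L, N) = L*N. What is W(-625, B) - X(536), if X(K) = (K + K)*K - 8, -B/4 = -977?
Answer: -3017084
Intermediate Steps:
B = 3908 (B = -4*(-977) = 3908)
X(K) = -8 + 2*K² (X(K) = (2*K)*K - 8 = 2*K² - 8 = -8 + 2*K²)
W(-625, B) - X(536) = -625*3908 - (-8 + 2*536²) = -2442500 - (-8 + 2*287296) = -2442500 - (-8 + 574592) = -2442500 - 1*574584 = -2442500 - 574584 = -3017084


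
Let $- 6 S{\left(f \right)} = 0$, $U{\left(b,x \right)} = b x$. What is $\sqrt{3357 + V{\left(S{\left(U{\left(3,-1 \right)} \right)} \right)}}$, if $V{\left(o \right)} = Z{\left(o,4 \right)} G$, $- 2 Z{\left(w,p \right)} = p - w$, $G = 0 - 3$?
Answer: $\sqrt{3363} \approx 57.991$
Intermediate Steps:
$S{\left(f \right)} = 0$ ($S{\left(f \right)} = \left(- \frac{1}{6}\right) 0 = 0$)
$G = -3$
$Z{\left(w,p \right)} = \frac{w}{2} - \frac{p}{2}$ ($Z{\left(w,p \right)} = - \frac{p - w}{2} = \frac{w}{2} - \frac{p}{2}$)
$V{\left(o \right)} = 6 - \frac{3 o}{2}$ ($V{\left(o \right)} = \left(\frac{o}{2} - 2\right) \left(-3\right) = \left(-2 + \frac{o}{2}\right) \left(-3\right) = 6 - \frac{3 o}{2}$)
$\sqrt{3357 + V{\left(S{\left(U{\left(3,-1 \right)} \right)} \right)}} = \sqrt{3357 + \left(6 - 0\right)} = \sqrt{3357 + \left(6 + 0\right)} = \sqrt{3357 + 6} = \sqrt{3363}$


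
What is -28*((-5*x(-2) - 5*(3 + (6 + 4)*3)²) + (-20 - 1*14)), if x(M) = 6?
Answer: 154252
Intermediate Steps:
-28*((-5*x(-2) - 5*(3 + (6 + 4)*3)²) + (-20 - 1*14)) = -28*((-5*6 - 5*(3 + (6 + 4)*3)²) + (-20 - 1*14)) = -28*((-30 - 5*(3 + 10*3)²) + (-20 - 14)) = -28*((-30 - 5*(3 + 30)²) - 34) = -28*((-30 - 5*33²) - 34) = -28*((-30 - 5*1089) - 34) = -28*((-30 - 5445) - 34) = -28*(-5475 - 34) = -28*(-5509) = 154252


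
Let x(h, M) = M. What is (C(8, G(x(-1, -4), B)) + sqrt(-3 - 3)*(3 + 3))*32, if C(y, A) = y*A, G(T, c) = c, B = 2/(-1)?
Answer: -512 + 192*I*sqrt(6) ≈ -512.0 + 470.3*I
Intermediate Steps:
B = -2 (B = 2*(-1) = -2)
C(y, A) = A*y
(C(8, G(x(-1, -4), B)) + sqrt(-3 - 3)*(3 + 3))*32 = (-2*8 + sqrt(-3 - 3)*(3 + 3))*32 = (-16 + sqrt(-6)*6)*32 = (-16 + (I*sqrt(6))*6)*32 = (-16 + 6*I*sqrt(6))*32 = -512 + 192*I*sqrt(6)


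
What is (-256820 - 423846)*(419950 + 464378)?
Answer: -601932002448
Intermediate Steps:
(-256820 - 423846)*(419950 + 464378) = -680666*884328 = -601932002448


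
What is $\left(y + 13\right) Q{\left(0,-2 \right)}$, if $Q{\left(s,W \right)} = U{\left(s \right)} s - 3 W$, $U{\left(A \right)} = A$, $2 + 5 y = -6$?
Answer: $\frac{342}{5} \approx 68.4$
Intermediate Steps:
$y = - \frac{8}{5}$ ($y = - \frac{2}{5} + \frac{1}{5} \left(-6\right) = - \frac{2}{5} - \frac{6}{5} = - \frac{8}{5} \approx -1.6$)
$Q{\left(s,W \right)} = s^{2} - 3 W$ ($Q{\left(s,W \right)} = s s - 3 W = s^{2} - 3 W$)
$\left(y + 13\right) Q{\left(0,-2 \right)} = \left(- \frac{8}{5} + 13\right) \left(0^{2} - -6\right) = \frac{57 \left(0 + 6\right)}{5} = \frac{57}{5} \cdot 6 = \frac{342}{5}$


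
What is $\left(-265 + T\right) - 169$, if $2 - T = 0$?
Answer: $-432$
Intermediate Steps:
$T = 2$ ($T = 2 - 0 = 2 + 0 = 2$)
$\left(-265 + T\right) - 169 = \left(-265 + 2\right) - 169 = -263 - 169 = -432$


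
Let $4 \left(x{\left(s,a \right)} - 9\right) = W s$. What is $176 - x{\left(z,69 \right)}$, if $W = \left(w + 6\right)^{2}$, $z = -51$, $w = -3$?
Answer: $\frac{1127}{4} \approx 281.75$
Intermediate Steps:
$W = 9$ ($W = \left(-3 + 6\right)^{2} = 3^{2} = 9$)
$x{\left(s,a \right)} = 9 + \frac{9 s}{4}$
$176 - x{\left(z,69 \right)} = 176 - \left(9 + \frac{9}{4} \left(-51\right)\right) = 176 - \left(9 - \frac{459}{4}\right) = 176 - - \frac{423}{4} = 176 + \frac{423}{4} = \frac{1127}{4}$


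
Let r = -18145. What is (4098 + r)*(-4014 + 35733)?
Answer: -445556793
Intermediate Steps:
(4098 + r)*(-4014 + 35733) = (4098 - 18145)*(-4014 + 35733) = -14047*31719 = -445556793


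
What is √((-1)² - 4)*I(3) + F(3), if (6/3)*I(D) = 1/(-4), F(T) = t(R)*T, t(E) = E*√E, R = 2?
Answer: 6*√2 - I*√3/8 ≈ 8.4853 - 0.21651*I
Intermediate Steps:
t(E) = E^(3/2)
F(T) = 2*T*√2 (F(T) = 2^(3/2)*T = (2*√2)*T = 2*T*√2)
I(D) = -⅛ (I(D) = (½)/(-4) = (½)*(-¼) = -⅛)
√((-1)² - 4)*I(3) + F(3) = √((-1)² - 4)*(-⅛) + 2*3*√2 = √(1 - 4)*(-⅛) + 6*√2 = √(-3)*(-⅛) + 6*√2 = (I*√3)*(-⅛) + 6*√2 = -I*√3/8 + 6*√2 = 6*√2 - I*√3/8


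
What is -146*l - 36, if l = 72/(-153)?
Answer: 556/17 ≈ 32.706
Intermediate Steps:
l = -8/17 (l = 72*(-1/153) = -8/17 ≈ -0.47059)
-146*l - 36 = -146*(-8/17) - 36 = 1168/17 - 36 = 556/17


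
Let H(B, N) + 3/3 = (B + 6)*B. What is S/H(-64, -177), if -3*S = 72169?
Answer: -72169/11133 ≈ -6.4824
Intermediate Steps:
H(B, N) = -1 + B*(6 + B) (H(B, N) = -1 + (B + 6)*B = -1 + (6 + B)*B = -1 + B*(6 + B))
S = -72169/3 (S = -⅓*72169 = -72169/3 ≈ -24056.)
S/H(-64, -177) = -72169/(3*(-1 + (-64)² + 6*(-64))) = -72169/(3*(-1 + 4096 - 384)) = -72169/3/3711 = -72169/3*1/3711 = -72169/11133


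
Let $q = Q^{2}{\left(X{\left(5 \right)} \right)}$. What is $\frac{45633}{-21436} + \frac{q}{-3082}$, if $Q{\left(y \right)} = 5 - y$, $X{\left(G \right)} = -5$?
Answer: $- \frac{134957}{62444} \approx -2.1612$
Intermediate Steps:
$q = 100$ ($q = \left(5 - -5\right)^{2} = \left(5 + 5\right)^{2} = 10^{2} = 100$)
$\frac{45633}{-21436} + \frac{q}{-3082} = \frac{45633}{-21436} + \frac{100}{-3082} = 45633 \left(- \frac{1}{21436}\right) + 100 \left(- \frac{1}{3082}\right) = - \frac{45633}{21436} - \frac{50}{1541} = - \frac{134957}{62444}$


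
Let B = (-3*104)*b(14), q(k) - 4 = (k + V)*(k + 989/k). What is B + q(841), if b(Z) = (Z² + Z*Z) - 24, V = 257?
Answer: 681123568/841 ≈ 8.0990e+5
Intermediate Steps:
b(Z) = -24 + 2*Z² (b(Z) = (Z² + Z²) - 24 = 2*Z² - 24 = -24 + 2*Z²)
q(k) = 4 + (257 + k)*(k + 989/k) (q(k) = 4 + (k + 257)*(k + 989/k) = 4 + (257 + k)*(k + 989/k))
B = -114816 (B = (-3*104)*(-24 + 2*14²) = -312*(-24 + 2*196) = -312*(-24 + 392) = -312*368 = -114816)
B + q(841) = -114816 + (993 + 841² + 257*841 + 254173/841) = -114816 + (993 + 707281 + 216137 + 254173*(1/841)) = -114816 + (993 + 707281 + 216137 + 254173/841) = -114816 + 777683824/841 = 681123568/841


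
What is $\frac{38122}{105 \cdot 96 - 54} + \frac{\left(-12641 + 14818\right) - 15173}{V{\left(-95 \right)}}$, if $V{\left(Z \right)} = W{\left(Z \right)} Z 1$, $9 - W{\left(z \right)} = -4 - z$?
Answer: $\frac{2193059}{1027665} \approx 2.134$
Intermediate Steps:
$W{\left(z \right)} = 13 + z$ ($W{\left(z \right)} = 9 - \left(-4 - z\right) = 9 + \left(4 + z\right) = 13 + z$)
$V{\left(Z \right)} = Z \left(13 + Z\right)$ ($V{\left(Z \right)} = \left(13 + Z\right) Z 1 = Z \left(13 + Z\right) 1 = Z \left(13 + Z\right)$)
$\frac{38122}{105 \cdot 96 - 54} + \frac{\left(-12641 + 14818\right) - 15173}{V{\left(-95 \right)}} = \frac{38122}{105 \cdot 96 - 54} + \frac{\left(-12641 + 14818\right) - 15173}{\left(-95\right) \left(13 - 95\right)} = \frac{38122}{10080 - 54} + \frac{2177 - 15173}{\left(-95\right) \left(-82\right)} = \frac{38122}{10026} - \frac{12996}{7790} = 38122 \cdot \frac{1}{10026} - \frac{342}{205} = \frac{19061}{5013} - \frac{342}{205} = \frac{2193059}{1027665}$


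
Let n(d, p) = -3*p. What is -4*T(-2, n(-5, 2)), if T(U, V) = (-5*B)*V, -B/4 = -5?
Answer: -2400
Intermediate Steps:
B = 20 (B = -4*(-5) = 20)
T(U, V) = -100*V (T(U, V) = (-5*20)*V = -100*V)
-4*T(-2, n(-5, 2)) = -(-400)*(-3*2) = -(-400)*(-6) = -4*600 = -2400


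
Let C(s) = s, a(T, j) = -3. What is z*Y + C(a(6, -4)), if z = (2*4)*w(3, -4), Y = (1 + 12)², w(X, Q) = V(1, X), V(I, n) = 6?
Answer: 8109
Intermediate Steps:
w(X, Q) = 6
Y = 169 (Y = 13² = 169)
z = 48 (z = (2*4)*6 = 8*6 = 48)
z*Y + C(a(6, -4)) = 48*169 - 3 = 8112 - 3 = 8109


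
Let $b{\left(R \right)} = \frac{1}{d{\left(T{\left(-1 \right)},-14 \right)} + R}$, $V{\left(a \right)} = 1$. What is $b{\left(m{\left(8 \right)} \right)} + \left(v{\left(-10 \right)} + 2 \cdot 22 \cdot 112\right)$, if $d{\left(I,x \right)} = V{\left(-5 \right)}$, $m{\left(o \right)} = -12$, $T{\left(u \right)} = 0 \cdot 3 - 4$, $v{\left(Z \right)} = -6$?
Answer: $\frac{54141}{11} \approx 4921.9$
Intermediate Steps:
$T{\left(u \right)} = -4$ ($T{\left(u \right)} = 0 - 4 = -4$)
$d{\left(I,x \right)} = 1$
$b{\left(R \right)} = \frac{1}{1 + R}$
$b{\left(m{\left(8 \right)} \right)} + \left(v{\left(-10 \right)} + 2 \cdot 22 \cdot 112\right) = \frac{1}{1 - 12} - \left(6 - 2 \cdot 22 \cdot 112\right) = \frac{1}{-11} + \left(-6 + 44 \cdot 112\right) = - \frac{1}{11} + \left(-6 + 4928\right) = - \frac{1}{11} + 4922 = \frac{54141}{11}$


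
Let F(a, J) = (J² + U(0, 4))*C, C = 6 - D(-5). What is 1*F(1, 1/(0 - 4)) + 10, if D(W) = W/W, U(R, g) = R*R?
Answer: 165/16 ≈ 10.313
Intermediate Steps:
U(R, g) = R²
D(W) = 1
C = 5 (C = 6 - 1*1 = 6 - 1 = 5)
F(a, J) = 5*J² (F(a, J) = (J² + 0²)*5 = (J² + 0)*5 = J²*5 = 5*J²)
1*F(1, 1/(0 - 4)) + 10 = 1*(5*(1/(0 - 4))²) + 10 = 1*(5*(1/(-4))²) + 10 = 1*(5*(-¼)²) + 10 = 1*(5*(1/16)) + 10 = 1*(5/16) + 10 = 5/16 + 10 = 165/16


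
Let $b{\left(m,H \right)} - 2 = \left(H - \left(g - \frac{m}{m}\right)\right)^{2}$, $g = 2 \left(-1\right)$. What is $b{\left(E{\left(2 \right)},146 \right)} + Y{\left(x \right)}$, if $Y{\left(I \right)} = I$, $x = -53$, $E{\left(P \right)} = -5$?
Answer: $22150$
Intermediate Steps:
$g = -2$
$b{\left(m,H \right)} = 2 + \left(3 + H\right)^{2}$ ($b{\left(m,H \right)} = 2 + \left(H + \left(\frac{m}{m} - -2\right)\right)^{2} = 2 + \left(H + \left(1 + 2\right)\right)^{2} = 2 + \left(H + 3\right)^{2} = 2 + \left(3 + H\right)^{2}$)
$b{\left(E{\left(2 \right)},146 \right)} + Y{\left(x \right)} = \left(2 + \left(3 + 146\right)^{2}\right) - 53 = \left(2 + 149^{2}\right) - 53 = \left(2 + 22201\right) - 53 = 22203 - 53 = 22150$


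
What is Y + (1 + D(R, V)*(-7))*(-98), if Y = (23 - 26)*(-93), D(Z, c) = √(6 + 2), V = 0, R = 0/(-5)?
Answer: 181 + 1372*√2 ≈ 2121.3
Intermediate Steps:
R = 0 (R = 0*(-⅕) = 0)
D(Z, c) = 2*√2 (D(Z, c) = √8 = 2*√2)
Y = 279 (Y = -3*(-93) = 279)
Y + (1 + D(R, V)*(-7))*(-98) = 279 + (1 + (2*√2)*(-7))*(-98) = 279 + (1 - 14*√2)*(-98) = 279 + (-98 + 1372*√2) = 181 + 1372*√2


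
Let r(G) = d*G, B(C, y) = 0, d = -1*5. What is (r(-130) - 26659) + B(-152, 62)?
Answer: -26009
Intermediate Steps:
d = -5
r(G) = -5*G
(r(-130) - 26659) + B(-152, 62) = (-5*(-130) - 26659) + 0 = (650 - 26659) + 0 = -26009 + 0 = -26009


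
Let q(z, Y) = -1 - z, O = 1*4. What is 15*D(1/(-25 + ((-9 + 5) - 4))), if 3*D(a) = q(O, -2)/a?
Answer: 825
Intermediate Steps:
O = 4
D(a) = -5/(3*a) (D(a) = ((-1 - 1*4)/a)/3 = ((-1 - 4)/a)/3 = (-5/a)/3 = -5/(3*a))
15*D(1/(-25 + ((-9 + 5) - 4))) = 15*(-(-145/3 + 5*(-9 + 5)/3)) = 15*(-5/(3*(1/(-25 + (-4 - 4))))) = 15*(-5/(3*(1/(-25 - 8)))) = 15*(-5/(3*(1/(-33)))) = 15*(-5/(3*(-1/33))) = 15*(-5/3*(-33)) = 15*55 = 825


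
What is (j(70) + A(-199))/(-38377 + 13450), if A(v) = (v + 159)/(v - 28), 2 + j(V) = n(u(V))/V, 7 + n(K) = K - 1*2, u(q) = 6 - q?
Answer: 45551/396090030 ≈ 0.00011500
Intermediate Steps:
n(K) = -9 + K (n(K) = -7 + (K - 1*2) = -7 + (K - 2) = -7 + (-2 + K) = -9 + K)
j(V) = -2 + (-3 - V)/V (j(V) = -2 + (-9 + (6 - V))/V = -2 + (-3 - V)/V)
A(v) = (159 + v)/(-28 + v)
(j(70) + A(-199))/(-38377 + 13450) = ((-3 - 3/70) + (159 - 199)/(-28 - 199))/(-38377 + 13450) = ((-3 - 3*1/70) - 40/(-227))/(-24927) = ((-3 - 3/70) - 1/227*(-40))*(-1/24927) = (-213/70 + 40/227)*(-1/24927) = -45551/15890*(-1/24927) = 45551/396090030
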